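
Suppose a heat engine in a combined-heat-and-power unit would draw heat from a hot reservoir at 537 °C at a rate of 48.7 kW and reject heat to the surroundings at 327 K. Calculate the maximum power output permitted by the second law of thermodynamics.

Ẇ_max ≈ 29.0 kW

T_H = 537 °C → 537 + 273.15 = 810.15 K.
No engine can exceed the Carnot limit: η_max = 1 − T_C/T_H = 1 − 327.00/810.15 = 0.5964.
W_max = η_max · Q_H = 0.5964 × 48.7 = 29.0 kW.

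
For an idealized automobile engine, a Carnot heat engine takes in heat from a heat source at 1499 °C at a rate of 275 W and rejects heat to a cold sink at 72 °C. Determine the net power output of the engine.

Ẇ ≈ 221 W

T_H = 1499 °C → 1499 + 273.15 = 1772.15 K.
T_C = 72 °C → 72 + 273.15 = 345.15 K.
Since the cycle is reversible, η = 1 − T_C/T_H = 1 − 345.15/1772.15 = 0.8052.
W = η·Q_H = 0.8052 × 275 = 221 W.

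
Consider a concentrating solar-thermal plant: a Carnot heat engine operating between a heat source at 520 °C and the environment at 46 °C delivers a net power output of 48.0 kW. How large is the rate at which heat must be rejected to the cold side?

Q̇_C ≈ 32.3 kW

T_H = 520 °C → 520 + 273.15 = 793.15 K.
T_C = 46 °C → 46 + 273.15 = 319.15 K.
Carnot efficiency: η = 1 − T_C/T_H = 1 − 319.15/793.15 = 0.5976.
Since Q_C/Q_H = T_C/T_H and Q_H = W/η, Q_C = W·T_C/(T_H − T_C) = 48.0 × 319.15/474.00 = 32.3 kW.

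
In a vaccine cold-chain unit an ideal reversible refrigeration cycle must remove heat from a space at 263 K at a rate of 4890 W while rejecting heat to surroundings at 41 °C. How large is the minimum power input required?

T_H = 41 °C → 41 + 273.15 = 314.15 K.
COP_R = T_C/(T_H − T_C) = 263.00/51.15 = 5.1417.
W = Q_C/COP_R = 4890/5.1417 = 951 W.

Ẇ_in ≈ 951 W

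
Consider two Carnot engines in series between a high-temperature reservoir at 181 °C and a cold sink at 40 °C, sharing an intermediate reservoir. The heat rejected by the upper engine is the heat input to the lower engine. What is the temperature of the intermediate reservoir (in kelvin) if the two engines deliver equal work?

T_H = 181 °C → 181 + 273.15 = 454.15 K.
T_C = 40 °C → 40 + 273.15 = 313.15 K.
For reversible stages Q_m = Q_H·(T_m/T_H). Setting W₁ = Q_H(1 − T_m/T_H) equal to W₂ = Q_m(1 − T_C/T_m) = Q_H·(T_m − T_C)/T_H gives T_H − T_m = T_m − T_C, so T_m = (T_H + T_C)/2 = (454.15 + 313.15)/2 = 383.6 K.

T_m ≈ 383.6 K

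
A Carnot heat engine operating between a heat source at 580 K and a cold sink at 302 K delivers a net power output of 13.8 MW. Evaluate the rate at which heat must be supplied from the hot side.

Carnot efficiency: η = 1 − T_C/T_H = 1 − 302.00/580.00 = 0.4793.
Q_H = W/η = 13.8/0.4793 = 28.8 MW.

Q̇_H ≈ 28.8 MW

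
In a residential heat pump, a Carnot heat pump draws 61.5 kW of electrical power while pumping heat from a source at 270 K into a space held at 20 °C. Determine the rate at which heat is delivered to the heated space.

T_H = 20 °C → 20 + 273.15 = 293.15 K.
For a reversible heat pump, COP_HP = T_H/(T_H − T_C) = 293.15/23.15 = 12.6631.
Q_H = COP_HP · W = 12.6631 × 61.5 = 778.8 kW.

Q̇_H ≈ 778.8 kW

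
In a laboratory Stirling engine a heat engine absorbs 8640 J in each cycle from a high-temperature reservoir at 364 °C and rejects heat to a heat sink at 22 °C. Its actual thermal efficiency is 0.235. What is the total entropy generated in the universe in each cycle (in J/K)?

ΔS_univ ≈ 8.83 J/K

T_H = 364 °C → 364 + 273.15 = 637.15 K.
T_C = 22 °C → 22 + 273.15 = 295.15 K.
W = η·Q_H = 0.235 × 8640 = 2030 J, so Q_C = Q_H − W = 6610 J.
The hot reservoir loses entropy Q_H/T_H = 8640/637.15 = 13.56 J/K; the cold reservoir gains Q_C/T_C = 6610/295.15 = 22.39 J/K.
ΔS_univ = −Q_H/T_H + Q_C/T_C = 8.83 J/K (> 0, since η = 0.235 < η_Carnot = 0.537).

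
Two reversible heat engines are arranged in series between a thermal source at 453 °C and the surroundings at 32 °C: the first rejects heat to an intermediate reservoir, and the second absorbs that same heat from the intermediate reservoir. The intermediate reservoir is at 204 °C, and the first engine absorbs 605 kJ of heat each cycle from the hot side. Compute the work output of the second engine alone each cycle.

W₂ ≈ 143 kJ

T_H = 453 °C → 453 + 273.15 = 726.15 K.
T_C = 32 °C → 32 + 273.15 = 305.15 K.
T_m = 204 °C → 204 + 273.15 = 477.15 K.
Heat entering the second stage: Q_m = Q_H·(T_m/T_H) = 605 × 477.15/726.15 = 398 kJ.
Second-stage efficiency η₂ = 1 − T_C/T_m = 1 − 305.15/477.15 = 0.3605, so W₂ = η₂·Q_m = 143 kJ.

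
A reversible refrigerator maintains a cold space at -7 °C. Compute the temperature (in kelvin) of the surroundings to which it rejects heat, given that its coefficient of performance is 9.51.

T_H ≈ 294 K

T_C = -7 °C → -7 + 273.15 = 266.15 K.
COP_R = T_C/(T_H − T_C) ⇒ T_H = T_C·(1 + 1/COP_R) = 266.15 × (1 + 1/9.51) = 294 K.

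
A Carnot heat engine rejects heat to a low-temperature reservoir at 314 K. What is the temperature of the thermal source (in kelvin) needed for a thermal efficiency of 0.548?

T_H ≈ 695 K

From η = 1 − T_C/T_H, solving for T_H gives T_H = T_C/(1 − η) = 314.00/(1 − 0.548) = 695 K.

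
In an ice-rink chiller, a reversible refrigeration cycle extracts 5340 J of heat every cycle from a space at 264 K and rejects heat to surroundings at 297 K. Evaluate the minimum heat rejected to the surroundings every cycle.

Q_H ≈ 6010 J

For a reversible cycle Q_H/Q_C = T_H/T_C, so Q_H = Q_C·T_H/T_C = 5340 × 297.00/264.00 = 6010 J.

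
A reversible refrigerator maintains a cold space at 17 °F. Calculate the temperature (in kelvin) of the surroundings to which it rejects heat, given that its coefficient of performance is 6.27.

T_C = 17 °F → (17 − 32) × 5/9 = -8.33 °C = 264.82 K.
COP_R = T_C/(T_H − T_C) ⇒ T_H = T_C·(1 + 1/COP_R) = 264.82 × (1 + 1/6.27) = 307 K.

T_H ≈ 307 K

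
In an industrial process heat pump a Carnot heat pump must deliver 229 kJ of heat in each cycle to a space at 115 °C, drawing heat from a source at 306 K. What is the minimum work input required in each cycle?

W_in ≈ 48.5 kJ

T_H = 115 °C → 115 + 273.15 = 388.15 K.
Reversible heating COP: COP_HP = T_H/(T_H − T_C) = 388.15/82.15 = 4.7249.
W = Q_H/COP_HP = 229/4.7249 = 48.5 kJ.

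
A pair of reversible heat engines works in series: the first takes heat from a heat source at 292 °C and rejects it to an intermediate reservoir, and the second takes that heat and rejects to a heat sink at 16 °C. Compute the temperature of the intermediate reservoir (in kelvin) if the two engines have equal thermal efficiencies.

T_m ≈ 404.2 K

T_H = 292 °C → 292 + 273.15 = 565.15 K.
T_C = 16 °C → 16 + 273.15 = 289.15 K.
Equal efficiencies require 1 − T_m/T_H = 1 − T_C/T_m, i.e. T_m/T_H = T_C/T_m, so T_m = √(T_H·T_C) = √(565.15 × 289.15) = 404.2 K.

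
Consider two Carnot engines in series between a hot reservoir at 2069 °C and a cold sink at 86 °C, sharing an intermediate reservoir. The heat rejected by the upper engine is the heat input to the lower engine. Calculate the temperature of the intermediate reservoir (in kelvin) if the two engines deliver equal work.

T_m ≈ 1350 K

T_H = 2069 °C → 2069 + 273.15 = 2342.15 K.
T_C = 86 °C → 86 + 273.15 = 359.15 K.
For reversible stages Q_m = Q_H·(T_m/T_H). Setting W₁ = Q_H(1 − T_m/T_H) equal to W₂ = Q_m(1 − T_C/T_m) = Q_H·(T_m − T_C)/T_H gives T_H − T_m = T_m − T_C, so T_m = (T_H + T_C)/2 = (2342.15 + 359.15)/2 = 1350 K.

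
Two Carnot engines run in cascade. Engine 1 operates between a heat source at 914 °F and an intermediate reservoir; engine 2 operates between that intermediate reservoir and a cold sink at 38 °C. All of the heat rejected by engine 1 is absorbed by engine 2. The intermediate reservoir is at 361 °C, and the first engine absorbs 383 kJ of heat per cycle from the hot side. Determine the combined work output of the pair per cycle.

W_total ≈ 227 kJ

T_H = 914 °F → (914 − 32) × 5/9 = 490.00 °C = 763.15 K.
T_C = 38 °C → 38 + 273.15 = 311.15 K.
Two reversible stages in series are equivalent to a single Carnot engine between T_H and T_C, so η_total = 1 − T_C/T_H = 1 − 311.15/763.15 = 0.5923.
W_total = η_total · Q_H = 0.5923 × 383 = 227 kJ.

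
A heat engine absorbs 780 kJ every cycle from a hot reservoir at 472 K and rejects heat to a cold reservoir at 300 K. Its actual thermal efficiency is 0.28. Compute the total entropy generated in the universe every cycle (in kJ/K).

ΔS_univ ≈ 0.219 kJ/K

W = η·Q_H = 0.28 × 780 = 218.4 kJ, so Q_C = Q_H − W = 561.6 kJ.
Reservoir entropy changes: ΔS_H = −Q_H/T_H = −780/472.00 = -1.653 kJ/K and ΔS_C = +Q_C/T_C = 561.6/300.00 = 1.872 kJ/K.
ΔS_univ = −Q_H/T_H + Q_C/T_C = 0.219 kJ/K (> 0, since η = 0.28 < η_Carnot = 0.364).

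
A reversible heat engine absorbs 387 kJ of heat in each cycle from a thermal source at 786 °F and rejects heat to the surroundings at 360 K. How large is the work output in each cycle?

W ≈ 186 kJ

T_H = 786 °F → (786 − 32) × 5/9 = 418.89 °C = 692.04 K.
Carnot efficiency: η = 1 − T_C/T_H = 1 − 360.00/692.04 = 0.4798.
W = η·Q_H = 0.4798 × 387 = 186 kJ.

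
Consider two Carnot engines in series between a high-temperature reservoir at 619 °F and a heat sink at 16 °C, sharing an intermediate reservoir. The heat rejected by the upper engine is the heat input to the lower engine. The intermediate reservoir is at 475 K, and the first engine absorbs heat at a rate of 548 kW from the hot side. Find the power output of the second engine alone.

T_H = 619 °F → (619 − 32) × 5/9 = 326.11 °C = 599.26 K.
T_C = 16 °C → 16 + 273.15 = 289.15 K.
Heat entering the second stage: Q_m = Q_H·(T_m/T_H) = 548 × 475.00/599.26 = 434.4 kW.
Second-stage efficiency η₂ = 1 − T_C/T_m = 1 − 289.15/475.00 = 0.3913, so W₂ = η₂·Q_m = 170.0 kW.

Ẇ₂ ≈ 170.0 kW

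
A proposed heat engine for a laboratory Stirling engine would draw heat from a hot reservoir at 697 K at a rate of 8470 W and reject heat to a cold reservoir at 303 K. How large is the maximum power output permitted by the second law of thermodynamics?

By the Carnot theorem, η_max = 1 − T_C/T_H = 1 − 303.00/697.00 = 0.5653.
W_max = η_max · Q_H = 0.5653 × 8470 = 4790 W.

Ẇ_max ≈ 4790 W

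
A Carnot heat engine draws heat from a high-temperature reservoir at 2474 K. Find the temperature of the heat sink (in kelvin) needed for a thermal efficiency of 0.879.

T_C ≈ 299 K

From η = 1 − T_C/T_H, T_C = T_H·(1 − η) = 2474.00 × (1 − 0.879) = 299 K.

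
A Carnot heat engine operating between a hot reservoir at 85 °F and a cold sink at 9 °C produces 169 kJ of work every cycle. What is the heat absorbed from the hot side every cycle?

T_H = 85 °F → (85 − 32) × 5/9 = 29.44 °C = 302.59 K.
T_C = 9 °C → 9 + 273.15 = 282.15 K.
For a reversible engine, η = 1 − T_C/T_H = 1 − 282.15/302.59 = 0.0676.
Q_H = W/η = 169/0.0676 = 2500 kJ.

Q_H ≈ 2500 kJ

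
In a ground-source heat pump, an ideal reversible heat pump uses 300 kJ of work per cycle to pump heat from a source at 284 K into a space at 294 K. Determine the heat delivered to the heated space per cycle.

COP_HP = T_H/(T_H − T_C) = 294.00/10.00 = 29.4000.
Q_H = COP_HP · W = 29.4000 × 300 = 8820 kJ.

Q_H ≈ 8820 kJ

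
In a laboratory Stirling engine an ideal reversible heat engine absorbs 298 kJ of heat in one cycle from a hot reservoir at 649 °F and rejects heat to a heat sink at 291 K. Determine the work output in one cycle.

W ≈ 157 kJ

T_H = 649 °F → (649 − 32) × 5/9 = 342.78 °C = 615.93 K.
Since the cycle is reversible, η = 1 − T_C/T_H = 1 − 291.00/615.93 = 0.5275.
W = η·Q_H = 0.5275 × 298 = 157 kJ.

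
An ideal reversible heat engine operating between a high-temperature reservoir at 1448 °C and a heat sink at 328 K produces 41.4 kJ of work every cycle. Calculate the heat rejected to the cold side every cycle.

Q_C ≈ 9.747 kJ

T_H = 1448 °C → 1448 + 273.15 = 1721.15 K.
The Carnot efficiency is η = 1 − T_C/T_H = 1 − 328.00/1721.15 = 0.8094.
Since Q_C/Q_H = T_C/T_H and Q_H = W/η, Q_C = W·T_C/(T_H − T_C) = 41.4 × 328.00/1393.15 = 9.747 kJ.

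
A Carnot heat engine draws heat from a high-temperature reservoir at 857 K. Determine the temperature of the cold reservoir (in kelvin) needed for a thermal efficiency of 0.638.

T_C ≈ 310 K

From η = 1 − T_C/T_H, T_C = T_H·(1 − η) = 857.00 × (1 − 0.638) = 310 K.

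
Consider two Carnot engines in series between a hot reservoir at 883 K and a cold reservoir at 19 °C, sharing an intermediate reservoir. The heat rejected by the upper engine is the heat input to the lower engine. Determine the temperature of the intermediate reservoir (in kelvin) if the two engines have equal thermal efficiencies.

T_C = 19 °C → 19 + 273.15 = 292.15 K.
Equal efficiencies require 1 − T_m/T_H = 1 − T_C/T_m, i.e. T_m/T_H = T_C/T_m, so T_m = √(T_H·T_C) = √(883.00 × 292.15) = 507.9 K.

T_m ≈ 507.9 K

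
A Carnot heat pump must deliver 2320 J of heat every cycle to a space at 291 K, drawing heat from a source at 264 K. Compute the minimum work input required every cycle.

For a reversible heat pump, COP_HP = T_H/(T_H − T_C) = 291.00/27.00 = 10.7778.
W = Q_H/COP_HP = 2320/10.7778 = 215 J.

W_in ≈ 215 J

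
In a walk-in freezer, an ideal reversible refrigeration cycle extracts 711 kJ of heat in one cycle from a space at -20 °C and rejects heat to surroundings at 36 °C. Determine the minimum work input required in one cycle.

W_in ≈ 157 kJ

T_H = 36 °C → 36 + 273.15 = 309.15 K.
T_C = -20 °C → -20 + 273.15 = 253.15 K.
The reversible coefficient of performance is COP_R = T_C/(T_H − T_C) = 253.15/56.00 = 4.5205.
W = Q_C/COP_R = 711/4.5205 = 157 kJ.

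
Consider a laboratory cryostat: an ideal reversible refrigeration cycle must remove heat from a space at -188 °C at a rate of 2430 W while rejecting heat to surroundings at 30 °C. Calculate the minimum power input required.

T_H = 30 °C → 30 + 273.15 = 303.15 K.
T_C = -188 °C → -188 + 273.15 = 85.15 K.
The reversible coefficient of performance is COP_R = T_C/(T_H − T_C) = 85.15/218.00 = 0.3906.
W = Q_C/COP_R = 2430/0.3906 = 6221 W.

Ẇ_in ≈ 6221 W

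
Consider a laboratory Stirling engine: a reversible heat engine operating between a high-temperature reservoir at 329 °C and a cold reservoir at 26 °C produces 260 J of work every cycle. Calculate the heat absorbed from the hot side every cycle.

Q_H ≈ 517 J

T_H = 329 °C → 329 + 273.15 = 602.15 K.
T_C = 26 °C → 26 + 273.15 = 299.15 K.
η_rev = 1 − T_C/T_H = 1 − 299.15/602.15 = 0.5032.
Q_H = W/η = 260/0.5032 = 517 J.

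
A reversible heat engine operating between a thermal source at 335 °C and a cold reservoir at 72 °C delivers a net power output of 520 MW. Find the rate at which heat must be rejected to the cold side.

T_H = 335 °C → 335 + 273.15 = 608.15 K.
T_C = 72 °C → 72 + 273.15 = 345.15 K.
For a reversible engine, η = 1 − T_C/T_H = 1 − 345.15/608.15 = 0.4325.
Since Q_C/Q_H = T_C/T_H and Q_H = W/η, Q_C = W·T_C/(T_H − T_C) = 520 × 345.15/263.00 = 682.4 MW.

Q̇_C ≈ 682.4 MW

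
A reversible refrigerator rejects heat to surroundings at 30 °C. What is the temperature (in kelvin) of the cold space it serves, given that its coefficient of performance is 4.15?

T_H = 30 °C → 30 + 273.15 = 303.15 K.
COP_R = T_C/(T_H − T_C) ⇒ T_C = T_H·COP_R/(1 + COP_R) = 303.15 × 4.15/(1 + 4.15) = 244 K.

T_C ≈ 244 K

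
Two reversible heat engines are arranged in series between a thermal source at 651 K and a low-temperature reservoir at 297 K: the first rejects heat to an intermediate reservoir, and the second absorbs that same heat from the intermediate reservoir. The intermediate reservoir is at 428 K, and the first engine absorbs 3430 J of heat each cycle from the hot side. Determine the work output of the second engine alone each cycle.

W₂ ≈ 690 J

Heat entering the second stage: Q_m = Q_H·(T_m/T_H) = 3430 × 428.00/651.00 = 2260 J.
Second-stage efficiency η₂ = 1 − T_C/T_m = 1 − 297.00/428.00 = 0.3061, so W₂ = η₂·Q_m = 690 J.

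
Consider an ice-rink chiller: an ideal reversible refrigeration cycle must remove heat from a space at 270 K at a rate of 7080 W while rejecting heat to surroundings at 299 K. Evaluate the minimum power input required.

COP_R = T_C/(T_H − T_C) = 270.00/29.00 = 9.3103.
W = Q_C/COP_R = 7080/9.3103 = 760 W.

Ẇ_in ≈ 760 W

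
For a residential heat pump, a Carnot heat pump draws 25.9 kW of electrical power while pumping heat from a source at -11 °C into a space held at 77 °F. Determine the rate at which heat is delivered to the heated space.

Q̇_H ≈ 215 kW

T_H = 77 °F → (77 − 32) × 5/9 = 25.00 °C = 298.15 K.
T_C = -11 °C → -11 + 273.15 = 262.15 K.
COP_HP = T_H/(T_H − T_C) = 298.15/36.00 = 8.2819.
Q_H = COP_HP · W = 8.2819 × 25.9 = 215 kW.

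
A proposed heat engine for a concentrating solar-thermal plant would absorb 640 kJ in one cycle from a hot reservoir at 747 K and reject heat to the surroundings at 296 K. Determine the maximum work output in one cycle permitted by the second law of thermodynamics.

No engine can exceed the Carnot limit: η_max = 1 − T_C/T_H = 1 − 296.00/747.00 = 0.6037.
W_max = η_max · Q_H = 0.6037 × 640 = 386.4 kJ.

W_max ≈ 386.4 kJ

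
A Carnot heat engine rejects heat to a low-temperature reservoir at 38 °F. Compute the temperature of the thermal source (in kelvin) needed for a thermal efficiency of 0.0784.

T_H ≈ 300 K

T_C = 38 °F → (38 − 32) × 5/9 = 3.33 °C = 276.48 K.
From η = 1 − T_C/T_H, solving for T_H gives T_H = T_C/(1 − η) = 276.48/(1 − 0.0784) = 300 K.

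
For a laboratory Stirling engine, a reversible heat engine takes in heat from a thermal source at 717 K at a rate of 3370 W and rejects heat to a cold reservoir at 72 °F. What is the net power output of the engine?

Ẇ ≈ 1980 W

T_C = 72 °F → (72 − 32) × 5/9 = 22.22 °C = 295.37 K.
Carnot efficiency: η = 1 − T_C/T_H = 1 − 295.37/717.00 = 0.5880.
W = η·Q_H = 0.5880 × 3370 = 1980 W.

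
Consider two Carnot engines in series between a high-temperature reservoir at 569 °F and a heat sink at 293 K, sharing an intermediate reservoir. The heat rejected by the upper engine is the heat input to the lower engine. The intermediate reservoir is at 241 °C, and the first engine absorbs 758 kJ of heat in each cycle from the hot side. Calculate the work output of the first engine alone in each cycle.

T_H = 569 °F → (569 − 32) × 5/9 = 298.33 °C = 571.48 K.
T_m = 241 °C → 241 + 273.15 = 514.15 K.
First-stage efficiency η₁ = 1 − T_m/T_H = 1 − 514.15/571.48 = 0.1003.
W₁ = η₁·Q_H = 0.1003 × 758 = 76.0 kJ.

W₁ ≈ 76.0 kJ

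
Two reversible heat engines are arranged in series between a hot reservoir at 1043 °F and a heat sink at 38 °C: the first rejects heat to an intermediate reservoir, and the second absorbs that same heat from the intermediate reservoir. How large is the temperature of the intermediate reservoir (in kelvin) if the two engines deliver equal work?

T_m ≈ 573.0 K

T_H = 1043 °F → (1043 − 32) × 5/9 = 561.67 °C = 834.82 K.
T_C = 38 °C → 38 + 273.15 = 311.15 K.
For reversible stages Q_m = Q_H·(T_m/T_H). Setting W₁ = Q_H(1 − T_m/T_H) equal to W₂ = Q_m(1 − T_C/T_m) = Q_H·(T_m − T_C)/T_H gives T_H − T_m = T_m − T_C, so T_m = (T_H + T_C)/2 = (834.82 + 311.15)/2 = 573.0 K.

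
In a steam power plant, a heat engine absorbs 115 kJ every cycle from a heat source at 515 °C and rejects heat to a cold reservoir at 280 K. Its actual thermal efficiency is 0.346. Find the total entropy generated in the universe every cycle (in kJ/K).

ΔS_univ ≈ 0.123 kJ/K

T_H = 515 °C → 515 + 273.15 = 788.15 K.
W = η·Q_H = 0.346 × 115 = 39.79 kJ, so Q_C = Q_H − W = 75.21 kJ.
The hot reservoir loses entropy Q_H/T_H = 115/788.15 = 0.1459 kJ/K; the cold reservoir gains Q_C/T_C = 75.21/280.00 = 0.2686 kJ/K.
ΔS_univ = −Q_H/T_H + Q_C/T_C = 0.123 kJ/K (> 0, since η = 0.346 < η_Carnot = 0.645).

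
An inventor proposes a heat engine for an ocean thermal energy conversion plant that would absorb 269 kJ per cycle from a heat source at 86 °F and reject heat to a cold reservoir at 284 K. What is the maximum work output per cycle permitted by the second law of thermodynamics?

W_max ≈ 17.0 kJ

T_H = 86 °F → (86 − 32) × 5/9 = 30.00 °C = 303.15 K.
No engine can exceed the Carnot limit: η_max = 1 − T_C/T_H = 1 − 284.00/303.15 = 0.0632.
W_max = η_max · Q_H = 0.0632 × 269 = 17.0 kJ.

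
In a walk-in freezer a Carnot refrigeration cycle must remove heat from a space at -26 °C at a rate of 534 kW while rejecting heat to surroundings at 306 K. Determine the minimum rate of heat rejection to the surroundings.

Q̇_H ≈ 661.2 kW

T_C = -26 °C → -26 + 273.15 = 247.15 K.
For a reversible cycle Q_H/Q_C = T_H/T_C, so Q_H = Q_C·T_H/T_C = 534 × 306.00/247.15 = 661.2 kW.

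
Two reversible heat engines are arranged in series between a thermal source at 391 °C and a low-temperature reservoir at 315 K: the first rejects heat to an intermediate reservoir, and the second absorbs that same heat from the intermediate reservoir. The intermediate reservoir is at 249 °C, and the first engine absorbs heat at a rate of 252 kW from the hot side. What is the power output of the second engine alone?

T_H = 391 °C → 391 + 273.15 = 664.15 K.
T_m = 249 °C → 249 + 273.15 = 522.15 K.
Heat entering the second stage: Q_m = Q_H·(T_m/T_H) = 252 × 522.15/664.15 = 198.1 kW.
Second-stage efficiency η₂ = 1 − T_C/T_m = 1 − 315.00/522.15 = 0.3967, so W₂ = η₂·Q_m = 78.60 kW.

Ẇ₂ ≈ 78.60 kW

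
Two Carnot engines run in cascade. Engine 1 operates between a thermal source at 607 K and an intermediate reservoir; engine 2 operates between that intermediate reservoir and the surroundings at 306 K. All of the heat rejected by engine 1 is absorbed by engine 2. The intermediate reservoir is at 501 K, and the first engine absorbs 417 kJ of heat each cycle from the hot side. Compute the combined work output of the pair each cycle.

W_total ≈ 207 kJ

Two reversible stages in series are equivalent to a single Carnot engine between T_H and T_C, so η_total = 1 − T_C/T_H = 1 − 306.00/607.00 = 0.4959.
W_total = η_total · Q_H = 0.4959 × 417 = 207 kJ.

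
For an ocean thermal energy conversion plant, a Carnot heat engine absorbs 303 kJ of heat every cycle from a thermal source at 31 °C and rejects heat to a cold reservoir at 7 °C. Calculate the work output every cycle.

W ≈ 23.9 kJ

T_H = 31 °C → 31 + 273.15 = 304.15 K.
T_C = 7 °C → 7 + 273.15 = 280.15 K.
Since the cycle is reversible, η = 1 − T_C/T_H = 1 − 280.15/304.15 = 0.0789.
W = η·Q_H = 0.0789 × 303 = 23.9 kJ.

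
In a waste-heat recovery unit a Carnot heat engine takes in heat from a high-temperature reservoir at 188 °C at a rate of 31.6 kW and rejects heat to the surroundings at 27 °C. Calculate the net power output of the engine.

Ẇ ≈ 11.0 kW

T_H = 188 °C → 188 + 273.15 = 461.15 K.
T_C = 27 °C → 27 + 273.15 = 300.15 K.
For a reversible engine, η = 1 − T_C/T_H = 1 − 300.15/461.15 = 0.3491.
W = η·Q_H = 0.3491 × 31.6 = 11.0 kW.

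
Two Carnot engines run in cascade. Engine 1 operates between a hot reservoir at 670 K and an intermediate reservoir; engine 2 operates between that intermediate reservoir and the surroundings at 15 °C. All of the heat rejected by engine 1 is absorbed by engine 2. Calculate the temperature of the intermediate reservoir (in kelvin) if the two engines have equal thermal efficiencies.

T_C = 15 °C → 15 + 273.15 = 288.15 K.
Equal efficiencies require 1 − T_m/T_H = 1 − T_C/T_m, i.e. T_m/T_H = T_C/T_m, so T_m = √(T_H·T_C) = √(670.00 × 288.15) = 439 K.

T_m ≈ 439 K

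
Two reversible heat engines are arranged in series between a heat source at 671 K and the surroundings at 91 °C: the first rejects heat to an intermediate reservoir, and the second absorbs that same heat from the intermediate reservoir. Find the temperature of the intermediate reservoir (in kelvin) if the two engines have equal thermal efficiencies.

T_m ≈ 494.3 K

T_C = 91 °C → 91 + 273.15 = 364.15 K.
Equal efficiencies require 1 − T_m/T_H = 1 − T_C/T_m, i.e. T_m/T_H = T_C/T_m, so T_m = √(T_H·T_C) = √(671.00 × 364.15) = 494.3 K.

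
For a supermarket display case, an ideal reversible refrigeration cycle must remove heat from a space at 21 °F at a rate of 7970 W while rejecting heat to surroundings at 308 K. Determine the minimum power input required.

Ẇ_in ≈ 1220 W

T_C = 21 °F → (21 − 32) × 5/9 = -6.11 °C = 267.04 K.
The reversible coefficient of performance is COP_R = T_C/(T_H − T_C) = 267.04/40.96 = 6.5193.
W = Q_C/COP_R = 7970/6.5193 = 1220 W.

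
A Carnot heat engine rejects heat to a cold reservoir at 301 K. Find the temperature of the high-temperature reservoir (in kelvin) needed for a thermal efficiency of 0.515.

T_H ≈ 621 K

From η = 1 − T_C/T_H, solving for T_H gives T_H = T_C/(1 − η) = 301.00/(1 − 0.515) = 621 K.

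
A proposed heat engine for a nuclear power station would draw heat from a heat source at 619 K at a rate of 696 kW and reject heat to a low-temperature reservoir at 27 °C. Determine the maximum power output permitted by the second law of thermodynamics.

T_C = 27 °C → 27 + 273.15 = 300.15 K.
The second-law ceiling is the Carnot efficiency, η_max = 1 − T_C/T_H = 1 − 300.15/619.00 = 0.5151.
W_max = η_max · Q_H = 0.5151 × 696 = 359 kW.

Ẇ_max ≈ 359 kW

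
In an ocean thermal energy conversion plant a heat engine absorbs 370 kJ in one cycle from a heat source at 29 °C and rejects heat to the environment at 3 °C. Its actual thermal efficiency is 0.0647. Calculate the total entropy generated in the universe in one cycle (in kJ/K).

T_H = 29 °C → 29 + 273.15 = 302.15 K.
T_C = 3 °C → 3 + 273.15 = 276.15 K.
W = η·Q_H = 0.0647 × 370 = 23.94 kJ, so Q_C = Q_H − W = 346.1 kJ.
Reservoir entropy changes: ΔS_H = −Q_H/T_H = −370/302.15 = -1.225 kJ/K and ΔS_C = +Q_C/T_C = 346.1/276.15 = 1.253 kJ/K.
ΔS_univ = −Q_H/T_H + Q_C/T_C = 0.0286 kJ/K (> 0, since η = 0.0647 < η_Carnot = 0.086).

ΔS_univ ≈ 0.0286 kJ/K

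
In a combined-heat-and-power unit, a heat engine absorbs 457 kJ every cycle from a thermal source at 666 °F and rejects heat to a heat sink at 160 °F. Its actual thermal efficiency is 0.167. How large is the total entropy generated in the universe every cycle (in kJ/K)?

ΔS_univ ≈ 0.375 kJ/K

T_H = 666 °F → (666 − 32) × 5/9 = 352.22 °C = 625.37 K.
T_C = 160 °F → (160 − 32) × 5/9 = 71.11 °C = 344.26 K.
W = η·Q_H = 0.167 × 457 = 76.32 kJ, so Q_C = Q_H − W = 380.7 kJ.
The hot reservoir loses entropy Q_H/T_H = 457/625.37 = 0.7308 kJ/K; the cold reservoir gains Q_C/T_C = 380.7/344.26 = 1.106 kJ/K.
ΔS_univ = −Q_H/T_H + Q_C/T_C = 0.375 kJ/K (> 0, since η = 0.167 < η_Carnot = 0.450).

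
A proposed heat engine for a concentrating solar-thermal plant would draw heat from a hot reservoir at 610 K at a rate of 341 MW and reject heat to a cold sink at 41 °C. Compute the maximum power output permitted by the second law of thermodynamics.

Ẇ_max ≈ 165.4 MW

T_C = 41 °C → 41 + 273.15 = 314.15 K.
The upper bound on efficiency is η_max = 1 − T_C/T_H = 1 − 314.15/610.00 = 0.4850.
W_max = η_max · Q_H = 0.4850 × 341 = 165.4 MW.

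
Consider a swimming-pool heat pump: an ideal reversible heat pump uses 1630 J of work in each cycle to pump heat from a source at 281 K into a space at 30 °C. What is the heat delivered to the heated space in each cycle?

Q_H ≈ 22300 J

T_H = 30 °C → 30 + 273.15 = 303.15 K.
Reversible heating COP: COP_HP = T_H/(T_H − T_C) = 303.15/22.15 = 13.6862.
Q_H = COP_HP · W = 13.6862 × 1630 = 22300 J.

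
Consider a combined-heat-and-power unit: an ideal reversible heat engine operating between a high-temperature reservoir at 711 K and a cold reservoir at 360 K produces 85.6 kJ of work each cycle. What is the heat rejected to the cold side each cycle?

Q_C ≈ 87.79 kJ

For a reversible engine, η = 1 − T_C/T_H = 1 − 360.00/711.00 = 0.4937.
Since Q_C/Q_H = T_C/T_H and Q_H = W/η, Q_C = W·T_C/(T_H − T_C) = 85.6 × 360.00/351.00 = 87.79 kJ.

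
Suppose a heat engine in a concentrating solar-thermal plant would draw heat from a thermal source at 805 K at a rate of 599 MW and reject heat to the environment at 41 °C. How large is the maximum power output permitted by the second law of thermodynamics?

Ẇ_max ≈ 365 MW

T_C = 41 °C → 41 + 273.15 = 314.15 K.
No engine can exceed the Carnot limit: η_max = 1 − T_C/T_H = 1 − 314.15/805.00 = 0.6098.
W_max = η_max · Q_H = 0.6098 × 599 = 365 MW.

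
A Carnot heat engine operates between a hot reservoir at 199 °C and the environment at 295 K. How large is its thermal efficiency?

T_H = 199 °C → 199 + 273.15 = 472.15 K.
Carnot efficiency: η = 1 − T_C/T_H = 1 − 295.00/472.15 = 0.375.

η ≈ 0.375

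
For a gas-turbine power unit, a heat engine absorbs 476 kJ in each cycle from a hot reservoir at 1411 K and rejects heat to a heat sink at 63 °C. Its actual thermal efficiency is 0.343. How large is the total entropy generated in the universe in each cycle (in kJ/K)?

ΔS_univ ≈ 0.593 kJ/K

T_C = 63 °C → 63 + 273.15 = 336.15 K.
W = η·Q_H = 0.343 × 476 = 163.3 kJ, so Q_C = Q_H − W = 312.7 kJ.
Entropy balance on the reservoirs: −Q_H/T_H = -0.3373 kJ/K, +Q_C/T_C = 0.9303 kJ/K.
ΔS_univ = −Q_H/T_H + Q_C/T_C = 0.593 kJ/K (> 0, since η = 0.343 < η_Carnot = 0.762).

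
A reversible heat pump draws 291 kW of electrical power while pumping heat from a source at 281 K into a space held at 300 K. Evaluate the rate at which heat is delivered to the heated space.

Q̇_H ≈ 4590 kW

COP_HP = T_H/(T_H − T_C) = 300.00/19.00 = 15.7895.
Q_H = COP_HP · W = 15.7895 × 291 = 4590 kW.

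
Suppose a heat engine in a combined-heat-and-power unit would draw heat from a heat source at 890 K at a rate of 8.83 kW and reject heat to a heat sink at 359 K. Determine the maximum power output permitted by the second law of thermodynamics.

By the Carnot theorem, η_max = 1 − T_C/T_H = 1 − 359.00/890.00 = 0.5966.
W_max = η_max · Q_H = 0.5966 × 8.83 = 5.268 kW.

Ẇ_max ≈ 5.268 kW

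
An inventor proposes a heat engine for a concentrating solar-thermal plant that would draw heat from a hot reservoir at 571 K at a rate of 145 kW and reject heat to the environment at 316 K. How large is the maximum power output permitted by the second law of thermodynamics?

No engine can exceed the Carnot limit: η_max = 1 − T_C/T_H = 1 − 316.00/571.00 = 0.4466.
W_max = η_max · Q_H = 0.4466 × 145 = 64.8 kW.

Ẇ_max ≈ 64.8 kW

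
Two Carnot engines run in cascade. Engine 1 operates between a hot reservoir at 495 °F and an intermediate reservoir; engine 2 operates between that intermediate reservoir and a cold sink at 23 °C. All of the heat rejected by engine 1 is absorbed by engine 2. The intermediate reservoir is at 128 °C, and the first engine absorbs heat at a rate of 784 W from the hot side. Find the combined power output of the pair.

Ẇ_total ≈ 346 W

T_H = 495 °F → (495 − 32) × 5/9 = 257.22 °C = 530.37 K.
T_C = 23 °C → 23 + 273.15 = 296.15 K.
Two reversible stages in series are equivalent to a single Carnot engine between T_H and T_C, so η_total = 1 − T_C/T_H = 1 − 296.15/530.37 = 0.4416.
W_total = η_total · Q_H = 0.4416 × 784 = 346 W.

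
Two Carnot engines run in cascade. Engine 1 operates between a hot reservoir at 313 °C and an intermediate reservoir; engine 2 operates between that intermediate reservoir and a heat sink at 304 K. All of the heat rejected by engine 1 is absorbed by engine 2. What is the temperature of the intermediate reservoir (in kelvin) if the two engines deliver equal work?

T_H = 313 °C → 313 + 273.15 = 586.15 K.
For reversible stages Q_m = Q_H·(T_m/T_H). Setting W₁ = Q_H(1 − T_m/T_H) equal to W₂ = Q_m(1 − T_C/T_m) = Q_H·(T_m − T_C)/T_H gives T_H − T_m = T_m − T_C, so T_m = (T_H + T_C)/2 = (586.15 + 304.00)/2 = 445 K.

T_m ≈ 445 K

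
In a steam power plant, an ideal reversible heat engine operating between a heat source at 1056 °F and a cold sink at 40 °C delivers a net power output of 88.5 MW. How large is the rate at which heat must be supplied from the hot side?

T_H = 1056 °F → (1056 − 32) × 5/9 = 568.89 °C = 842.04 K.
T_C = 40 °C → 40 + 273.15 = 313.15 K.
The Carnot efficiency is η = 1 − T_C/T_H = 1 − 313.15/842.04 = 0.6281.
Q_H = W/η = 88.5/0.6281 = 141 MW.

Q̇_H ≈ 141 MW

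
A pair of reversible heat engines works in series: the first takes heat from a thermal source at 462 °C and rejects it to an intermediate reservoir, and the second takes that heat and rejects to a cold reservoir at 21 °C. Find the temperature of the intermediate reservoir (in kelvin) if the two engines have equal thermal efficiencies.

T_H = 462 °C → 462 + 273.15 = 735.15 K.
T_C = 21 °C → 21 + 273.15 = 294.15 K.
Equal efficiencies require 1 − T_m/T_H = 1 − T_C/T_m, i.e. T_m/T_H = T_C/T_m, so T_m = √(T_H·T_C) = √(735.15 × 294.15) = 465.0 K.

T_m ≈ 465.0 K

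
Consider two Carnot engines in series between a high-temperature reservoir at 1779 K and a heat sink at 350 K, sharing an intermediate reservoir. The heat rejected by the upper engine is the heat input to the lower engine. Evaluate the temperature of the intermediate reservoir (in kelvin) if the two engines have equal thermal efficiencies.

Equal efficiencies require 1 − T_m/T_H = 1 − T_C/T_m, i.e. T_m/T_H = T_C/T_m, so T_m = √(T_H·T_C) = √(1779.00 × 350.00) = 789.1 K.

T_m ≈ 789.1 K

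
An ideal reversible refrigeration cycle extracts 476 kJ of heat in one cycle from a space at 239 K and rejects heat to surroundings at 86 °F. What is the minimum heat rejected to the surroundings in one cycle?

Q_H ≈ 603.8 kJ

T_H = 86 °F → (86 − 32) × 5/9 = 30.00 °C = 303.15 K.
For a reversible cycle Q_H/Q_C = T_H/T_C, so Q_H = Q_C·T_H/T_C = 476 × 303.15/239.00 = 603.8 kJ.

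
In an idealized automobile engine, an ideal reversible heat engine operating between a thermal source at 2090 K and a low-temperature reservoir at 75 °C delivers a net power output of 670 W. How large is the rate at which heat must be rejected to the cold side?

Q̇_C ≈ 133.9 W

T_C = 75 °C → 75 + 273.15 = 348.15 K.
Since the cycle is reversible, η = 1 − T_C/T_H = 1 − 348.15/2090.00 = 0.8334.
Since Q_C/Q_H = T_C/T_H and Q_H = W/η, Q_C = W·T_C/(T_H − T_C) = 670 × 348.15/1741.85 = 133.9 W.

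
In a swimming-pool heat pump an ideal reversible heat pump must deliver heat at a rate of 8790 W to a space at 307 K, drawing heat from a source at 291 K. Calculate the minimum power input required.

Ẇ_in ≈ 458 W

The Carnot heat-pump COP is COP_HP = T_H/(T_H − T_C) = 307.00/16.00 = 19.1875.
W = Q_H/COP_HP = 8790/19.1875 = 458 W.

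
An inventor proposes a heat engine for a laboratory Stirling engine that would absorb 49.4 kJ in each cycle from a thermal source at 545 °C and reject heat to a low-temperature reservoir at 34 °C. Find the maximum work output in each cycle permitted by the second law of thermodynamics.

W_max ≈ 30.85 kJ

T_H = 545 °C → 545 + 273.15 = 818.15 K.
T_C = 34 °C → 34 + 273.15 = 307.15 K.
No engine can exceed the Carnot limit: η_max = 1 − T_C/T_H = 1 − 307.15/818.15 = 0.6246.
W_max = η_max · Q_H = 0.6246 × 49.4 = 30.85 kJ.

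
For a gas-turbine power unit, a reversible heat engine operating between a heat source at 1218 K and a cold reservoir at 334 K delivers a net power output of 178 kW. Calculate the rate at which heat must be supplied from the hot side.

Carnot efficiency: η = 1 − T_C/T_H = 1 − 334.00/1218.00 = 0.7258.
Q_H = W/η = 178/0.7258 = 245 kW.

Q̇_H ≈ 245 kW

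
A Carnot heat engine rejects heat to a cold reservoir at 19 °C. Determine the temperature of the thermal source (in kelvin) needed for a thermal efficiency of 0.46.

T_C = 19 °C → 19 + 273.15 = 292.15 K.
From η = 1 − T_C/T_H, solving for T_H gives T_H = T_C/(1 − η) = 292.15/(1 − 0.46) = 541 K.

T_H ≈ 541 K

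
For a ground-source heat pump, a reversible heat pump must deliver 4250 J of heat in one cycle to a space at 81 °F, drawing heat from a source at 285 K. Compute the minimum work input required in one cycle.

T_H = 81 °F → (81 − 32) × 5/9 = 27.22 °C = 300.37 K.
Reversible heating COP: COP_HP = T_H/(T_H − T_C) = 300.37/15.37 = 19.5399.
W = Q_H/COP_HP = 4250/19.5399 = 218 J.

W_in ≈ 218 J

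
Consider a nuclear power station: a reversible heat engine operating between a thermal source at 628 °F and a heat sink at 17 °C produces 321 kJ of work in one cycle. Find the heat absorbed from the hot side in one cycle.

T_H = 628 °F → (628 − 32) × 5/9 = 331.11 °C = 604.26 K.
T_C = 17 °C → 17 + 273.15 = 290.15 K.
For a reversible engine, η = 1 − T_C/T_H = 1 − 290.15/604.26 = 0.5198.
Q_H = W/η = 321/0.5198 = 618 kJ.

Q_H ≈ 618 kJ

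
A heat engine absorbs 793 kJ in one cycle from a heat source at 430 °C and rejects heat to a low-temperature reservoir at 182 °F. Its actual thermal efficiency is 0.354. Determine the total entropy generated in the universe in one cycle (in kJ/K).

T_H = 430 °C → 430 + 273.15 = 703.15 K.
T_C = 182 °F → (182 − 32) × 5/9 = 83.33 °C = 356.48 K.
W = η·Q_H = 0.354 × 793 = 280.7 kJ, so Q_C = Q_H − W = 512.3 kJ.
The hot reservoir loses entropy Q_H/T_H = 793/703.15 = 1.128 kJ/K; the cold reservoir gains Q_C/T_C = 512.3/356.48 = 1.437 kJ/K.
ΔS_univ = −Q_H/T_H + Q_C/T_C = 0.3092 kJ/K (> 0, since η = 0.354 < η_Carnot = 0.493).

ΔS_univ ≈ 0.3092 kJ/K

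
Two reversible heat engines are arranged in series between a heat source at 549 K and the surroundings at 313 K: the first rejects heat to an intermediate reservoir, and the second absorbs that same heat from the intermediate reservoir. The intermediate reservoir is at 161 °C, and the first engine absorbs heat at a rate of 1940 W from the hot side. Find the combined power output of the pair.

Ẇ_total ≈ 834.0 W

Two reversible stages in series are equivalent to a single Carnot engine between T_H and T_C, so η_total = 1 − T_C/T_H = 1 − 313.00/549.00 = 0.4299.
W_total = η_total · Q_H = 0.4299 × 1940 = 834.0 W.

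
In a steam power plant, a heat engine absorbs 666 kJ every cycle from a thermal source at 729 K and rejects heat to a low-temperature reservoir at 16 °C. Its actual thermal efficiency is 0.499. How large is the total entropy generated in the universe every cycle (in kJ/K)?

ΔS_univ ≈ 0.2404 kJ/K

T_C = 16 °C → 16 + 273.15 = 289.15 K.
W = η·Q_H = 0.499 × 666 = 332.3 kJ, so Q_C = Q_H − W = 333.7 kJ.
The hot reservoir loses entropy Q_H/T_H = 666/729.00 = 0.9136 kJ/K; the cold reservoir gains Q_C/T_C = 333.7/289.15 = 1.154 kJ/K.
ΔS_univ = −Q_H/T_H + Q_C/T_C = 0.2404 kJ/K (> 0, since η = 0.499 < η_Carnot = 0.603).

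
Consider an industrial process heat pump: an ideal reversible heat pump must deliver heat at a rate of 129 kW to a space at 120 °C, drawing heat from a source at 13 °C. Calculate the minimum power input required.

T_H = 120 °C → 120 + 273.15 = 393.15 K.
T_C = 13 °C → 13 + 273.15 = 286.15 K.
For a reversible heat pump, COP_HP = T_H/(T_H − T_C) = 393.15/107.00 = 3.6743.
W = Q_H/COP_HP = 129/3.6743 = 35.1 kW.

Ẇ_in ≈ 35.1 kW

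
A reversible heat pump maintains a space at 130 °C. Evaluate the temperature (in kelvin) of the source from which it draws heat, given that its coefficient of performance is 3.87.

T_C ≈ 299.0 K

T_H = 130 °C → 130 + 273.15 = 403.15 K.
COP_HP = T_H/(T_H − T_C) ⇒ T_C = T_H·(COP_HP − 1)/COP_HP = 403.15 × (3.87 − 1)/3.87 = 299.0 K.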